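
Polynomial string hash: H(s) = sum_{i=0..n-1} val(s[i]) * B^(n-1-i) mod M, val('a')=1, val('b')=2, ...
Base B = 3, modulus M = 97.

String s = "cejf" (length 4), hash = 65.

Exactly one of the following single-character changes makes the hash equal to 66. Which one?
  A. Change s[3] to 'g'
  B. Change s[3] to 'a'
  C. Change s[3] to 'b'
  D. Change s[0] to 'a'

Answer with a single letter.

Answer: A

Derivation:
Option A: s[3]='f'->'g', delta=(7-6)*3^0 mod 97 = 1, hash=65+1 mod 97 = 66 <-- target
Option B: s[3]='f'->'a', delta=(1-6)*3^0 mod 97 = 92, hash=65+92 mod 97 = 60
Option C: s[3]='f'->'b', delta=(2-6)*3^0 mod 97 = 93, hash=65+93 mod 97 = 61
Option D: s[0]='c'->'a', delta=(1-3)*3^3 mod 97 = 43, hash=65+43 mod 97 = 11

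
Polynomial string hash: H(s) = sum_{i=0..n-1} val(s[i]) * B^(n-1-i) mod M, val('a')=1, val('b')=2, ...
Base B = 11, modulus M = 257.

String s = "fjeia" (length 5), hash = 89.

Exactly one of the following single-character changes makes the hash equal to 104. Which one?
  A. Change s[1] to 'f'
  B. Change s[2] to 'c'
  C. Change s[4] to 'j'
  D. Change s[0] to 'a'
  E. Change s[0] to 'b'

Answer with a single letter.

Answer: B

Derivation:
Option A: s[1]='j'->'f', delta=(6-10)*11^3 mod 257 = 73, hash=89+73 mod 257 = 162
Option B: s[2]='e'->'c', delta=(3-5)*11^2 mod 257 = 15, hash=89+15 mod 257 = 104 <-- target
Option C: s[4]='a'->'j', delta=(10-1)*11^0 mod 257 = 9, hash=89+9 mod 257 = 98
Option D: s[0]='f'->'a', delta=(1-6)*11^4 mod 257 = 40, hash=89+40 mod 257 = 129
Option E: s[0]='f'->'b', delta=(2-6)*11^4 mod 257 = 32, hash=89+32 mod 257 = 121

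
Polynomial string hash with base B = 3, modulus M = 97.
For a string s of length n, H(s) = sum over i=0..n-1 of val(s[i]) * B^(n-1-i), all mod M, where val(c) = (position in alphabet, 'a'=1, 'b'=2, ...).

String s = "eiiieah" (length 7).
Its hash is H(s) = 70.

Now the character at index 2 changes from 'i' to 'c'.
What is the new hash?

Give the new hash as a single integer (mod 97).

val('i') = 9, val('c') = 3
Position k = 2, exponent = n-1-k = 4
B^4 mod M = 3^4 mod 97 = 81
Delta = (3 - 9) * 81 mod 97 = 96
New hash = (70 + 96) mod 97 = 69

Answer: 69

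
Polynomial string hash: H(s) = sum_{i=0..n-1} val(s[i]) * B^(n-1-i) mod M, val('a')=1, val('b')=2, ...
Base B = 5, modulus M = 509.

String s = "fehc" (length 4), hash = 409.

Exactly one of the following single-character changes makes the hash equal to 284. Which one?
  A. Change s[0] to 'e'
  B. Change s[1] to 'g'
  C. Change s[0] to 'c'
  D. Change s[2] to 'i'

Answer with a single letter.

Answer: A

Derivation:
Option A: s[0]='f'->'e', delta=(5-6)*5^3 mod 509 = 384, hash=409+384 mod 509 = 284 <-- target
Option B: s[1]='e'->'g', delta=(7-5)*5^2 mod 509 = 50, hash=409+50 mod 509 = 459
Option C: s[0]='f'->'c', delta=(3-6)*5^3 mod 509 = 134, hash=409+134 mod 509 = 34
Option D: s[2]='h'->'i', delta=(9-8)*5^1 mod 509 = 5, hash=409+5 mod 509 = 414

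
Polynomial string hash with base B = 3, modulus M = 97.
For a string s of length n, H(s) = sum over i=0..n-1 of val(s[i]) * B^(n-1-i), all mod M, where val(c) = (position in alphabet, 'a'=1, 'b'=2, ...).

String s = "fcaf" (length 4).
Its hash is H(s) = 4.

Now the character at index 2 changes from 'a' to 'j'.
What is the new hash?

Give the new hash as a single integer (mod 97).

Answer: 31

Derivation:
val('a') = 1, val('j') = 10
Position k = 2, exponent = n-1-k = 1
B^1 mod M = 3^1 mod 97 = 3
Delta = (10 - 1) * 3 mod 97 = 27
New hash = (4 + 27) mod 97 = 31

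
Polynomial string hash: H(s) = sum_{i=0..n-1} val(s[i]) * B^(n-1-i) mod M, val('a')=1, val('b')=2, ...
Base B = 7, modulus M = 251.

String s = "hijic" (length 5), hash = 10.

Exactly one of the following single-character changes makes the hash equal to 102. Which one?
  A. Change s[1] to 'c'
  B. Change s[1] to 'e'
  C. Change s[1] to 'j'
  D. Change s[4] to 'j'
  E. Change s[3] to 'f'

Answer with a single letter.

Answer: C

Derivation:
Option A: s[1]='i'->'c', delta=(3-9)*7^3 mod 251 = 201, hash=10+201 mod 251 = 211
Option B: s[1]='i'->'e', delta=(5-9)*7^3 mod 251 = 134, hash=10+134 mod 251 = 144
Option C: s[1]='i'->'j', delta=(10-9)*7^3 mod 251 = 92, hash=10+92 mod 251 = 102 <-- target
Option D: s[4]='c'->'j', delta=(10-3)*7^0 mod 251 = 7, hash=10+7 mod 251 = 17
Option E: s[3]='i'->'f', delta=(6-9)*7^1 mod 251 = 230, hash=10+230 mod 251 = 240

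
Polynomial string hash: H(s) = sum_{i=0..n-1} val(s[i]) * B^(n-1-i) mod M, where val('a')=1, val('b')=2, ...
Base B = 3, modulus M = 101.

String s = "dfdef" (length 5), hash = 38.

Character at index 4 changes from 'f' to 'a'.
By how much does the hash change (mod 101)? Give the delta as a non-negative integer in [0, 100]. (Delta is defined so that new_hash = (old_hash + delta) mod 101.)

Answer: 96

Derivation:
Delta formula: (val(new) - val(old)) * B^(n-1-k) mod M
  val('a') - val('f') = 1 - 6 = -5
  B^(n-1-k) = 3^0 mod 101 = 1
  Delta = -5 * 1 mod 101 = 96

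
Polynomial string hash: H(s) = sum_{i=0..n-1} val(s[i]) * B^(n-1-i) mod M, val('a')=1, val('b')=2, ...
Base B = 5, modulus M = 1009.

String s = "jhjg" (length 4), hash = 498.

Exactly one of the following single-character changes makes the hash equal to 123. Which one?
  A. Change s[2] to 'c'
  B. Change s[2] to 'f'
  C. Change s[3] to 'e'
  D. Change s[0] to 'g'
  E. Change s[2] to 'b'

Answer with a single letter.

Answer: D

Derivation:
Option A: s[2]='j'->'c', delta=(3-10)*5^1 mod 1009 = 974, hash=498+974 mod 1009 = 463
Option B: s[2]='j'->'f', delta=(6-10)*5^1 mod 1009 = 989, hash=498+989 mod 1009 = 478
Option C: s[3]='g'->'e', delta=(5-7)*5^0 mod 1009 = 1007, hash=498+1007 mod 1009 = 496
Option D: s[0]='j'->'g', delta=(7-10)*5^3 mod 1009 = 634, hash=498+634 mod 1009 = 123 <-- target
Option E: s[2]='j'->'b', delta=(2-10)*5^1 mod 1009 = 969, hash=498+969 mod 1009 = 458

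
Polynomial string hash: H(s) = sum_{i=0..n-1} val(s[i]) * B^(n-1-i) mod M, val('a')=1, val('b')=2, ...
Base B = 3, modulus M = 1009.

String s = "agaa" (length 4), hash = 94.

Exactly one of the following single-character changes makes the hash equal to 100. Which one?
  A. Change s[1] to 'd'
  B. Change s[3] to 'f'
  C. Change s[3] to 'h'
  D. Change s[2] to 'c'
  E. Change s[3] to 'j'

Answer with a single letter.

Answer: D

Derivation:
Option A: s[1]='g'->'d', delta=(4-7)*3^2 mod 1009 = 982, hash=94+982 mod 1009 = 67
Option B: s[3]='a'->'f', delta=(6-1)*3^0 mod 1009 = 5, hash=94+5 mod 1009 = 99
Option C: s[3]='a'->'h', delta=(8-1)*3^0 mod 1009 = 7, hash=94+7 mod 1009 = 101
Option D: s[2]='a'->'c', delta=(3-1)*3^1 mod 1009 = 6, hash=94+6 mod 1009 = 100 <-- target
Option E: s[3]='a'->'j', delta=(10-1)*3^0 mod 1009 = 9, hash=94+9 mod 1009 = 103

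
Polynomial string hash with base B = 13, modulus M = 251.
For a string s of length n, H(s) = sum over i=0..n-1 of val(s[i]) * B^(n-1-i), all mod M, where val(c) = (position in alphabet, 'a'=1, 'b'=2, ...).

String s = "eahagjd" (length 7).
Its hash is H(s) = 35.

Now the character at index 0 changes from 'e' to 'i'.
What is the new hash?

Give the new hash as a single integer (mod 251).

Answer: 100

Derivation:
val('e') = 5, val('i') = 9
Position k = 0, exponent = n-1-k = 6
B^6 mod M = 13^6 mod 251 = 79
Delta = (9 - 5) * 79 mod 251 = 65
New hash = (35 + 65) mod 251 = 100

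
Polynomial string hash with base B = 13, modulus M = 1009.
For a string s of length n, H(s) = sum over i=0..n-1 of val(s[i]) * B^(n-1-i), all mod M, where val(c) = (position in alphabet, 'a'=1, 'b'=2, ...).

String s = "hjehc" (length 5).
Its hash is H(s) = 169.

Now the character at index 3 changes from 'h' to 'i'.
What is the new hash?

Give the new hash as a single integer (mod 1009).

val('h') = 8, val('i') = 9
Position k = 3, exponent = n-1-k = 1
B^1 mod M = 13^1 mod 1009 = 13
Delta = (9 - 8) * 13 mod 1009 = 13
New hash = (169 + 13) mod 1009 = 182

Answer: 182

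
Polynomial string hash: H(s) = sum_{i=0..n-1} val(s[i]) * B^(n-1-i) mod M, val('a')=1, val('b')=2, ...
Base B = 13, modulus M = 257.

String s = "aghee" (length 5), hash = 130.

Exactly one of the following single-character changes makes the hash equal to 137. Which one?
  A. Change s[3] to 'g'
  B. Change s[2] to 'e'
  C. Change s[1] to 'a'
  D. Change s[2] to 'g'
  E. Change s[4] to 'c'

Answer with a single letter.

Answer: B

Derivation:
Option A: s[3]='e'->'g', delta=(7-5)*13^1 mod 257 = 26, hash=130+26 mod 257 = 156
Option B: s[2]='h'->'e', delta=(5-8)*13^2 mod 257 = 7, hash=130+7 mod 257 = 137 <-- target
Option C: s[1]='g'->'a', delta=(1-7)*13^3 mod 257 = 182, hash=130+182 mod 257 = 55
Option D: s[2]='h'->'g', delta=(7-8)*13^2 mod 257 = 88, hash=130+88 mod 257 = 218
Option E: s[4]='e'->'c', delta=(3-5)*13^0 mod 257 = 255, hash=130+255 mod 257 = 128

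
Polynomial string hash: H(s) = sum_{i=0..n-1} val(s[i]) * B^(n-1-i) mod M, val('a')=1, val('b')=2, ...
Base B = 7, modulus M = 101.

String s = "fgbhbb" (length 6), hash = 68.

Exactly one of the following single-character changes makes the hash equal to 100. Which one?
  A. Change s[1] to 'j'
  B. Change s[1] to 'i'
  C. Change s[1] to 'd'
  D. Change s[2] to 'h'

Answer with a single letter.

Option A: s[1]='g'->'j', delta=(10-7)*7^4 mod 101 = 32, hash=68+32 mod 101 = 100 <-- target
Option B: s[1]='g'->'i', delta=(9-7)*7^4 mod 101 = 55, hash=68+55 mod 101 = 22
Option C: s[1]='g'->'d', delta=(4-7)*7^4 mod 101 = 69, hash=68+69 mod 101 = 36
Option D: s[2]='b'->'h', delta=(8-2)*7^3 mod 101 = 38, hash=68+38 mod 101 = 5

Answer: A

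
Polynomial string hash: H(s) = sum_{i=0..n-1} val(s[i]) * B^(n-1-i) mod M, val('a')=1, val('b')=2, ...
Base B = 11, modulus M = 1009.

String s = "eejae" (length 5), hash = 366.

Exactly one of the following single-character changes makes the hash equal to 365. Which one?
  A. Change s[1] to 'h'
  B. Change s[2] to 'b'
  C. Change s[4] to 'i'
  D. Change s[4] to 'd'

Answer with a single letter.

Answer: D

Derivation:
Option A: s[1]='e'->'h', delta=(8-5)*11^3 mod 1009 = 966, hash=366+966 mod 1009 = 323
Option B: s[2]='j'->'b', delta=(2-10)*11^2 mod 1009 = 41, hash=366+41 mod 1009 = 407
Option C: s[4]='e'->'i', delta=(9-5)*11^0 mod 1009 = 4, hash=366+4 mod 1009 = 370
Option D: s[4]='e'->'d', delta=(4-5)*11^0 mod 1009 = 1008, hash=366+1008 mod 1009 = 365 <-- target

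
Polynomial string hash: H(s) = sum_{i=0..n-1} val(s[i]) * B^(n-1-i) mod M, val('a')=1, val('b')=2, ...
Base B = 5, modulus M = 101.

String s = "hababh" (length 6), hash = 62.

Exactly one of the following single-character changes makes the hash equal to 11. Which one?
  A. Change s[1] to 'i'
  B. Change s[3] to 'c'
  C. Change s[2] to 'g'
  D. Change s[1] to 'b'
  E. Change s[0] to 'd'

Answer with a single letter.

Answer: B

Derivation:
Option A: s[1]='a'->'i', delta=(9-1)*5^4 mod 101 = 51, hash=62+51 mod 101 = 12
Option B: s[3]='a'->'c', delta=(3-1)*5^2 mod 101 = 50, hash=62+50 mod 101 = 11 <-- target
Option C: s[2]='b'->'g', delta=(7-2)*5^3 mod 101 = 19, hash=62+19 mod 101 = 81
Option D: s[1]='a'->'b', delta=(2-1)*5^4 mod 101 = 19, hash=62+19 mod 101 = 81
Option E: s[0]='h'->'d', delta=(4-8)*5^5 mod 101 = 24, hash=62+24 mod 101 = 86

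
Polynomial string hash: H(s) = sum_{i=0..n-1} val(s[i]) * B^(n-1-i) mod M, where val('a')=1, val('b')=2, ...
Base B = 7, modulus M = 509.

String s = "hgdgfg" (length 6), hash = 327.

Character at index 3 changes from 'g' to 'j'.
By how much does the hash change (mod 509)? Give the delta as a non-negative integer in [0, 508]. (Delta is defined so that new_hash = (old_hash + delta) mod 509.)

Delta formula: (val(new) - val(old)) * B^(n-1-k) mod M
  val('j') - val('g') = 10 - 7 = 3
  B^(n-1-k) = 7^2 mod 509 = 49
  Delta = 3 * 49 mod 509 = 147

Answer: 147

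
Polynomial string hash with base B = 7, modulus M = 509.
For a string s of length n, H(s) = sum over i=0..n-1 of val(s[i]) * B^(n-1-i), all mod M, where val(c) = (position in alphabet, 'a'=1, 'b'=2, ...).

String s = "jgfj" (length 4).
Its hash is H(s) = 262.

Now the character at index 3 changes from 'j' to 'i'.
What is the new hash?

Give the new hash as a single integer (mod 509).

Answer: 261

Derivation:
val('j') = 10, val('i') = 9
Position k = 3, exponent = n-1-k = 0
B^0 mod M = 7^0 mod 509 = 1
Delta = (9 - 10) * 1 mod 509 = 508
New hash = (262 + 508) mod 509 = 261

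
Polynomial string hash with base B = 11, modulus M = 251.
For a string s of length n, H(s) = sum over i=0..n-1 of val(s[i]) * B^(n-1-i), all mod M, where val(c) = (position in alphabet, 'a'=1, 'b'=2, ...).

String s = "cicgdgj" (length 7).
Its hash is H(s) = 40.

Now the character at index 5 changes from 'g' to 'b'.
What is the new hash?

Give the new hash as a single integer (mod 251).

Answer: 236

Derivation:
val('g') = 7, val('b') = 2
Position k = 5, exponent = n-1-k = 1
B^1 mod M = 11^1 mod 251 = 11
Delta = (2 - 7) * 11 mod 251 = 196
New hash = (40 + 196) mod 251 = 236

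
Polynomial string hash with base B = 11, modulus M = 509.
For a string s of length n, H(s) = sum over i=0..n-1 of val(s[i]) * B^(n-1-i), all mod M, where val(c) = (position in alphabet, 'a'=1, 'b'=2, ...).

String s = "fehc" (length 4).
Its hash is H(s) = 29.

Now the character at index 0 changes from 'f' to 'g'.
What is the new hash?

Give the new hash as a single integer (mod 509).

val('f') = 6, val('g') = 7
Position k = 0, exponent = n-1-k = 3
B^3 mod M = 11^3 mod 509 = 313
Delta = (7 - 6) * 313 mod 509 = 313
New hash = (29 + 313) mod 509 = 342

Answer: 342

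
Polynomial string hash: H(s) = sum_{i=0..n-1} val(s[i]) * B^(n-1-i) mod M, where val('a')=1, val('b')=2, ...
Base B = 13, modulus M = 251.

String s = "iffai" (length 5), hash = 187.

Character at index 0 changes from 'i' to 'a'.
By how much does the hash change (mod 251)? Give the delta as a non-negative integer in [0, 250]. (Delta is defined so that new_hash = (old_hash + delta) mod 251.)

Answer: 173

Derivation:
Delta formula: (val(new) - val(old)) * B^(n-1-k) mod M
  val('a') - val('i') = 1 - 9 = -8
  B^(n-1-k) = 13^4 mod 251 = 198
  Delta = -8 * 198 mod 251 = 173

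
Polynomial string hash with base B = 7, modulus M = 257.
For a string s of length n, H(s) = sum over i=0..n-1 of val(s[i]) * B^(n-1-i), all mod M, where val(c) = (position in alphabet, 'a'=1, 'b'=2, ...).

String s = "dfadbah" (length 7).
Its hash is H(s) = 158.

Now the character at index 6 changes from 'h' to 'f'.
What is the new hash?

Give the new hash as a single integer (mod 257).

Answer: 156

Derivation:
val('h') = 8, val('f') = 6
Position k = 6, exponent = n-1-k = 0
B^0 mod M = 7^0 mod 257 = 1
Delta = (6 - 8) * 1 mod 257 = 255
New hash = (158 + 255) mod 257 = 156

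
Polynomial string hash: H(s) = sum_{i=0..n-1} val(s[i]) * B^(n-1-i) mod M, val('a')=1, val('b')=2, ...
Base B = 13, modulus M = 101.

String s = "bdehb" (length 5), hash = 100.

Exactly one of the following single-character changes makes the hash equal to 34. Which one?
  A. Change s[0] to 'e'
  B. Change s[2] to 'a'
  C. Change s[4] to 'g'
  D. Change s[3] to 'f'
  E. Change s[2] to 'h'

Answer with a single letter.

Option A: s[0]='b'->'e', delta=(5-2)*13^4 mod 101 = 35, hash=100+35 mod 101 = 34 <-- target
Option B: s[2]='e'->'a', delta=(1-5)*13^2 mod 101 = 31, hash=100+31 mod 101 = 30
Option C: s[4]='b'->'g', delta=(7-2)*13^0 mod 101 = 5, hash=100+5 mod 101 = 4
Option D: s[3]='h'->'f', delta=(6-8)*13^1 mod 101 = 75, hash=100+75 mod 101 = 74
Option E: s[2]='e'->'h', delta=(8-5)*13^2 mod 101 = 2, hash=100+2 mod 101 = 1

Answer: A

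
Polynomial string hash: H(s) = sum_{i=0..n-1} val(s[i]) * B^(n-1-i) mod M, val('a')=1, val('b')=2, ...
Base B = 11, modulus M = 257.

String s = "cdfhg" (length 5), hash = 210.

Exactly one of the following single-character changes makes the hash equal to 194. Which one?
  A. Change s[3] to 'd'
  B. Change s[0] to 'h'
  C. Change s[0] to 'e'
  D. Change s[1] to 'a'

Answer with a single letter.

Answer: C

Derivation:
Option A: s[3]='h'->'d', delta=(4-8)*11^1 mod 257 = 213, hash=210+213 mod 257 = 166
Option B: s[0]='c'->'h', delta=(8-3)*11^4 mod 257 = 217, hash=210+217 mod 257 = 170
Option C: s[0]='c'->'e', delta=(5-3)*11^4 mod 257 = 241, hash=210+241 mod 257 = 194 <-- target
Option D: s[1]='d'->'a', delta=(1-4)*11^3 mod 257 = 119, hash=210+119 mod 257 = 72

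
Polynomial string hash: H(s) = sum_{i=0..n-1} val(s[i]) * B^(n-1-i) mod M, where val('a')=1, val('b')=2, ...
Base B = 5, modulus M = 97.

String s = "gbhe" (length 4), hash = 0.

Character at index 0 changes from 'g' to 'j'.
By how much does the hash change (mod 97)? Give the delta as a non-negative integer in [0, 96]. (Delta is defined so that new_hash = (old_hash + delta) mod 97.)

Answer: 84

Derivation:
Delta formula: (val(new) - val(old)) * B^(n-1-k) mod M
  val('j') - val('g') = 10 - 7 = 3
  B^(n-1-k) = 5^3 mod 97 = 28
  Delta = 3 * 28 mod 97 = 84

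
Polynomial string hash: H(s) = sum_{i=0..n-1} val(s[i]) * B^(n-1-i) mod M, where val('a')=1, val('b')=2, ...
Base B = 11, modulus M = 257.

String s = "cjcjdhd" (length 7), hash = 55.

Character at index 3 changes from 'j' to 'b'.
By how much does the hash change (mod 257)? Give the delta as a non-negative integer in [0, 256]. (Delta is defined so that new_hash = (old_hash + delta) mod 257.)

Answer: 146

Derivation:
Delta formula: (val(new) - val(old)) * B^(n-1-k) mod M
  val('b') - val('j') = 2 - 10 = -8
  B^(n-1-k) = 11^3 mod 257 = 46
  Delta = -8 * 46 mod 257 = 146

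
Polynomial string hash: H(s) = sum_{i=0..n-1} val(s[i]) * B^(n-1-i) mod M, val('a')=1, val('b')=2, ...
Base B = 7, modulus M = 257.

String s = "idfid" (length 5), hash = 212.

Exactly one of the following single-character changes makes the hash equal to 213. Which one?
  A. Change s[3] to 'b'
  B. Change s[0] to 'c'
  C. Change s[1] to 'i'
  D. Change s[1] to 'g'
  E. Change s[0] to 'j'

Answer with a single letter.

Option A: s[3]='i'->'b', delta=(2-9)*7^1 mod 257 = 208, hash=212+208 mod 257 = 163
Option B: s[0]='i'->'c', delta=(3-9)*7^4 mod 257 = 243, hash=212+243 mod 257 = 198
Option C: s[1]='d'->'i', delta=(9-4)*7^3 mod 257 = 173, hash=212+173 mod 257 = 128
Option D: s[1]='d'->'g', delta=(7-4)*7^3 mod 257 = 1, hash=212+1 mod 257 = 213 <-- target
Option E: s[0]='i'->'j', delta=(10-9)*7^4 mod 257 = 88, hash=212+88 mod 257 = 43

Answer: D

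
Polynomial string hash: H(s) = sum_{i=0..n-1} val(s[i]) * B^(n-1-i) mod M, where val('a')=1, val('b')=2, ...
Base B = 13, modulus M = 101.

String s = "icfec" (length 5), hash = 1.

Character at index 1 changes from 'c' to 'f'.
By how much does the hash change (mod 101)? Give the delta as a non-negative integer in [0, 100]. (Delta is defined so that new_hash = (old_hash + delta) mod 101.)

Answer: 26

Derivation:
Delta formula: (val(new) - val(old)) * B^(n-1-k) mod M
  val('f') - val('c') = 6 - 3 = 3
  B^(n-1-k) = 13^3 mod 101 = 76
  Delta = 3 * 76 mod 101 = 26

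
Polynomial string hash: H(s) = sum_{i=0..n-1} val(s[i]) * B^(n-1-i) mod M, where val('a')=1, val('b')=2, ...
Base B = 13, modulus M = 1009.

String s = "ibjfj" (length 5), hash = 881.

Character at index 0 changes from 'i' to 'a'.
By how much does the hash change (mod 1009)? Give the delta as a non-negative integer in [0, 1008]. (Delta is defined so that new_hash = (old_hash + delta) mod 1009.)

Answer: 555

Derivation:
Delta formula: (val(new) - val(old)) * B^(n-1-k) mod M
  val('a') - val('i') = 1 - 9 = -8
  B^(n-1-k) = 13^4 mod 1009 = 309
  Delta = -8 * 309 mod 1009 = 555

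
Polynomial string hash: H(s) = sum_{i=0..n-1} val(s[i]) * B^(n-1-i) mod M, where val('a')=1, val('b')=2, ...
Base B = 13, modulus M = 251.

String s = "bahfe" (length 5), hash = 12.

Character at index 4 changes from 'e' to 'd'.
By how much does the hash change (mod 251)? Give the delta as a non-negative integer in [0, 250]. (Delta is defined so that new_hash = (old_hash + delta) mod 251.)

Answer: 250

Derivation:
Delta formula: (val(new) - val(old)) * B^(n-1-k) mod M
  val('d') - val('e') = 4 - 5 = -1
  B^(n-1-k) = 13^0 mod 251 = 1
  Delta = -1 * 1 mod 251 = 250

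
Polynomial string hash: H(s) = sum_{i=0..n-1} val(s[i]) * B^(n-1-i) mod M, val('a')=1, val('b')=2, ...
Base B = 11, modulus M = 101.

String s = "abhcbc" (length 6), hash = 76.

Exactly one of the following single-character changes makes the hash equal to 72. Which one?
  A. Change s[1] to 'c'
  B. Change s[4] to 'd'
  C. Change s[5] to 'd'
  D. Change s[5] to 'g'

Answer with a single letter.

Answer: A

Derivation:
Option A: s[1]='b'->'c', delta=(3-2)*11^4 mod 101 = 97, hash=76+97 mod 101 = 72 <-- target
Option B: s[4]='b'->'d', delta=(4-2)*11^1 mod 101 = 22, hash=76+22 mod 101 = 98
Option C: s[5]='c'->'d', delta=(4-3)*11^0 mod 101 = 1, hash=76+1 mod 101 = 77
Option D: s[5]='c'->'g', delta=(7-3)*11^0 mod 101 = 4, hash=76+4 mod 101 = 80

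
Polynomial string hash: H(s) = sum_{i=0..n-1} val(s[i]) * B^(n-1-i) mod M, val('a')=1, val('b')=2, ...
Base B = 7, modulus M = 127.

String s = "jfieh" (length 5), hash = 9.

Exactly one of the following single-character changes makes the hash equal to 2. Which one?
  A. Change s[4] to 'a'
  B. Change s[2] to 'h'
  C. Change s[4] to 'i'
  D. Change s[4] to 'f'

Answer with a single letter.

Option A: s[4]='h'->'a', delta=(1-8)*7^0 mod 127 = 120, hash=9+120 mod 127 = 2 <-- target
Option B: s[2]='i'->'h', delta=(8-9)*7^2 mod 127 = 78, hash=9+78 mod 127 = 87
Option C: s[4]='h'->'i', delta=(9-8)*7^0 mod 127 = 1, hash=9+1 mod 127 = 10
Option D: s[4]='h'->'f', delta=(6-8)*7^0 mod 127 = 125, hash=9+125 mod 127 = 7

Answer: A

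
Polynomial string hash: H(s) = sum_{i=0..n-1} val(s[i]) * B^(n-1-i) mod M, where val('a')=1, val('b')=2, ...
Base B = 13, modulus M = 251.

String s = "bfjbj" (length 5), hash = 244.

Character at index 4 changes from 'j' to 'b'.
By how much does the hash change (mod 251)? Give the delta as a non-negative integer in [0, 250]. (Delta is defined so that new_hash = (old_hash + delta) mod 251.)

Delta formula: (val(new) - val(old)) * B^(n-1-k) mod M
  val('b') - val('j') = 2 - 10 = -8
  B^(n-1-k) = 13^0 mod 251 = 1
  Delta = -8 * 1 mod 251 = 243

Answer: 243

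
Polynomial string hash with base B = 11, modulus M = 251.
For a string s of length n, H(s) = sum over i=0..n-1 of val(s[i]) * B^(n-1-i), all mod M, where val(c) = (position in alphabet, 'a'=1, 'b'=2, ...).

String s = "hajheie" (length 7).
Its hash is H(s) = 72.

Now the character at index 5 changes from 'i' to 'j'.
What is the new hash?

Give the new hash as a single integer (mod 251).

Answer: 83

Derivation:
val('i') = 9, val('j') = 10
Position k = 5, exponent = n-1-k = 1
B^1 mod M = 11^1 mod 251 = 11
Delta = (10 - 9) * 11 mod 251 = 11
New hash = (72 + 11) mod 251 = 83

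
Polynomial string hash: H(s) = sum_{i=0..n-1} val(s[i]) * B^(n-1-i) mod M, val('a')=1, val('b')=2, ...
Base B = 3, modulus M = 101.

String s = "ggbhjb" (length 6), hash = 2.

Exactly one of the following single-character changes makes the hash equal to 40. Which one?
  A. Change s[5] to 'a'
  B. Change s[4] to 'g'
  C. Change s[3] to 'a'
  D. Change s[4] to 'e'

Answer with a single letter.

Answer: C

Derivation:
Option A: s[5]='b'->'a', delta=(1-2)*3^0 mod 101 = 100, hash=2+100 mod 101 = 1
Option B: s[4]='j'->'g', delta=(7-10)*3^1 mod 101 = 92, hash=2+92 mod 101 = 94
Option C: s[3]='h'->'a', delta=(1-8)*3^2 mod 101 = 38, hash=2+38 mod 101 = 40 <-- target
Option D: s[4]='j'->'e', delta=(5-10)*3^1 mod 101 = 86, hash=2+86 mod 101 = 88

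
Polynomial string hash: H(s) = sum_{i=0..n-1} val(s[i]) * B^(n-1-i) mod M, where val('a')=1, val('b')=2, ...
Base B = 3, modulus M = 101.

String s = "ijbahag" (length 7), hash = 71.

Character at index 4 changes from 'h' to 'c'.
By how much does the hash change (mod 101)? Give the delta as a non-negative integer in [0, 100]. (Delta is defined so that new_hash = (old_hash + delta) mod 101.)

Delta formula: (val(new) - val(old)) * B^(n-1-k) mod M
  val('c') - val('h') = 3 - 8 = -5
  B^(n-1-k) = 3^2 mod 101 = 9
  Delta = -5 * 9 mod 101 = 56

Answer: 56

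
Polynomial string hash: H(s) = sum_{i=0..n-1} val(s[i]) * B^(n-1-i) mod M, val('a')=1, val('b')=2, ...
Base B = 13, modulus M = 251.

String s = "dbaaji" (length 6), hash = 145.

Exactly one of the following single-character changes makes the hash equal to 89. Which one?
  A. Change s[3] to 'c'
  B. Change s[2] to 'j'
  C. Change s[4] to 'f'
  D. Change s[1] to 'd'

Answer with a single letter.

Option A: s[3]='a'->'c', delta=(3-1)*13^2 mod 251 = 87, hash=145+87 mod 251 = 232
Option B: s[2]='a'->'j', delta=(10-1)*13^3 mod 251 = 195, hash=145+195 mod 251 = 89 <-- target
Option C: s[4]='j'->'f', delta=(6-10)*13^1 mod 251 = 199, hash=145+199 mod 251 = 93
Option D: s[1]='b'->'d', delta=(4-2)*13^4 mod 251 = 145, hash=145+145 mod 251 = 39

Answer: B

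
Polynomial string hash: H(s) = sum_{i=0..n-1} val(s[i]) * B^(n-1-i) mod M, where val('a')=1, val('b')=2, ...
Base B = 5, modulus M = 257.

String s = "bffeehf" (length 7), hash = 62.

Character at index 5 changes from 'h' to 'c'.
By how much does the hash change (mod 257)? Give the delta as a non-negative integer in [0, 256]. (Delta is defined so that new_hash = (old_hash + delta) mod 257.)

Delta formula: (val(new) - val(old)) * B^(n-1-k) mod M
  val('c') - val('h') = 3 - 8 = -5
  B^(n-1-k) = 5^1 mod 257 = 5
  Delta = -5 * 5 mod 257 = 232

Answer: 232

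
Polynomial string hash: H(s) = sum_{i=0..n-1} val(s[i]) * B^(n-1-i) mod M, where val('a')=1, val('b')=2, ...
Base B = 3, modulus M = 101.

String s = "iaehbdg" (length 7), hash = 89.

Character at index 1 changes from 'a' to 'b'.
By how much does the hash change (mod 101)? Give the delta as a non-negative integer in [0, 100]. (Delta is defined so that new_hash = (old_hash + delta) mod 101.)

Delta formula: (val(new) - val(old)) * B^(n-1-k) mod M
  val('b') - val('a') = 2 - 1 = 1
  B^(n-1-k) = 3^5 mod 101 = 41
  Delta = 1 * 41 mod 101 = 41

Answer: 41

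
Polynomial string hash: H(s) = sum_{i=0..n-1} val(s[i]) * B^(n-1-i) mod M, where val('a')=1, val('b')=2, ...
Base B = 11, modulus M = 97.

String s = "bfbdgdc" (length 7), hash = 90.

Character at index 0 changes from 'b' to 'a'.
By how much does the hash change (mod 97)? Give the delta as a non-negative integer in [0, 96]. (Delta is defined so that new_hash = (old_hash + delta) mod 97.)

Answer: 47

Derivation:
Delta formula: (val(new) - val(old)) * B^(n-1-k) mod M
  val('a') - val('b') = 1 - 2 = -1
  B^(n-1-k) = 11^6 mod 97 = 50
  Delta = -1 * 50 mod 97 = 47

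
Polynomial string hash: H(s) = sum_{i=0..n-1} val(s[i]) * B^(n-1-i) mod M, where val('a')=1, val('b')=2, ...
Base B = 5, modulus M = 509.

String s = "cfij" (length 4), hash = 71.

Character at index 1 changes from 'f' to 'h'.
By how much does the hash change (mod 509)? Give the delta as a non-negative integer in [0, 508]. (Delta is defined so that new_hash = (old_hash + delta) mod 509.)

Delta formula: (val(new) - val(old)) * B^(n-1-k) mod M
  val('h') - val('f') = 8 - 6 = 2
  B^(n-1-k) = 5^2 mod 509 = 25
  Delta = 2 * 25 mod 509 = 50

Answer: 50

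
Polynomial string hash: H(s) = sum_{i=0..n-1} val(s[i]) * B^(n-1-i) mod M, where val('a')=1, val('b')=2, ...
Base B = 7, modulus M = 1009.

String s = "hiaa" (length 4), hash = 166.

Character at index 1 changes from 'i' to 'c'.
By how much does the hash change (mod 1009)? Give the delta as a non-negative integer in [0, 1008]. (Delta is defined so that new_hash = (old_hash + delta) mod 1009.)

Delta formula: (val(new) - val(old)) * B^(n-1-k) mod M
  val('c') - val('i') = 3 - 9 = -6
  B^(n-1-k) = 7^2 mod 1009 = 49
  Delta = -6 * 49 mod 1009 = 715

Answer: 715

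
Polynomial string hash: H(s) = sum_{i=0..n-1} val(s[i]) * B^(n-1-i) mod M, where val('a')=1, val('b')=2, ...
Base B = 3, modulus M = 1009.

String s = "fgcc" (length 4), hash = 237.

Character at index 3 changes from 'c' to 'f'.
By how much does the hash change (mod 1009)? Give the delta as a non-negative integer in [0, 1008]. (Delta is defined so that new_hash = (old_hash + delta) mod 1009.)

Delta formula: (val(new) - val(old)) * B^(n-1-k) mod M
  val('f') - val('c') = 6 - 3 = 3
  B^(n-1-k) = 3^0 mod 1009 = 1
  Delta = 3 * 1 mod 1009 = 3

Answer: 3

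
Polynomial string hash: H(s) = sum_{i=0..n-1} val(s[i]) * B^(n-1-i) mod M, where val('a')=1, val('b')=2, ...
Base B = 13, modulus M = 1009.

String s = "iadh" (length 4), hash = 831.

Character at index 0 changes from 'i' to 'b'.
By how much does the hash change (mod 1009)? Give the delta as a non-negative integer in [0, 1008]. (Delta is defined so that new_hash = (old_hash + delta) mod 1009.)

Delta formula: (val(new) - val(old)) * B^(n-1-k) mod M
  val('b') - val('i') = 2 - 9 = -7
  B^(n-1-k) = 13^3 mod 1009 = 179
  Delta = -7 * 179 mod 1009 = 765

Answer: 765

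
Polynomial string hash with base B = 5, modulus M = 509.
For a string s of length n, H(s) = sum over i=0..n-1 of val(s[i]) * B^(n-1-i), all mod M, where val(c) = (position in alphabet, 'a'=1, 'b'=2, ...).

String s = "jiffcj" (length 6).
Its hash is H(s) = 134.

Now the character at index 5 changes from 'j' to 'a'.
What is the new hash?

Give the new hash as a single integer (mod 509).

val('j') = 10, val('a') = 1
Position k = 5, exponent = n-1-k = 0
B^0 mod M = 5^0 mod 509 = 1
Delta = (1 - 10) * 1 mod 509 = 500
New hash = (134 + 500) mod 509 = 125

Answer: 125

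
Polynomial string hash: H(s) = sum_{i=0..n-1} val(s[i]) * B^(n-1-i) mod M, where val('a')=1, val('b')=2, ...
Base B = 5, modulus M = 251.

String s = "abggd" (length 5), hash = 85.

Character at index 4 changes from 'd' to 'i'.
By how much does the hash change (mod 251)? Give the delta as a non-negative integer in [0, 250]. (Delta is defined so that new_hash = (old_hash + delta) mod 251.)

Delta formula: (val(new) - val(old)) * B^(n-1-k) mod M
  val('i') - val('d') = 9 - 4 = 5
  B^(n-1-k) = 5^0 mod 251 = 1
  Delta = 5 * 1 mod 251 = 5

Answer: 5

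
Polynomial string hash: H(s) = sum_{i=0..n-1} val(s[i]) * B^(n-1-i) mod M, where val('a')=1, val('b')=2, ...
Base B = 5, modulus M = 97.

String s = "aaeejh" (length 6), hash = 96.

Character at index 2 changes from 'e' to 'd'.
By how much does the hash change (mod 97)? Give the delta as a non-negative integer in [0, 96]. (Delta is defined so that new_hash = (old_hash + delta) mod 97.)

Answer: 69

Derivation:
Delta formula: (val(new) - val(old)) * B^(n-1-k) mod M
  val('d') - val('e') = 4 - 5 = -1
  B^(n-1-k) = 5^3 mod 97 = 28
  Delta = -1 * 28 mod 97 = 69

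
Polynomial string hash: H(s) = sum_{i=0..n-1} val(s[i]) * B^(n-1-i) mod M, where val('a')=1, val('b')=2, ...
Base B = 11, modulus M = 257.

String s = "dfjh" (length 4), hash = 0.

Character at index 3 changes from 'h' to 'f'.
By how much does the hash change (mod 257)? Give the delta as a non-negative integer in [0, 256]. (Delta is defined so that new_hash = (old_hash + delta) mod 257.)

Answer: 255

Derivation:
Delta formula: (val(new) - val(old)) * B^(n-1-k) mod M
  val('f') - val('h') = 6 - 8 = -2
  B^(n-1-k) = 11^0 mod 257 = 1
  Delta = -2 * 1 mod 257 = 255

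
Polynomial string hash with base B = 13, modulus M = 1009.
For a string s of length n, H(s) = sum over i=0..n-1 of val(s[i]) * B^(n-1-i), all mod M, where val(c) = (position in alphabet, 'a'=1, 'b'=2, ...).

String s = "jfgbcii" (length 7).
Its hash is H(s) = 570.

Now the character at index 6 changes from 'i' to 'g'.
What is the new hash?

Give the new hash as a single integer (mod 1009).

val('i') = 9, val('g') = 7
Position k = 6, exponent = n-1-k = 0
B^0 mod M = 13^0 mod 1009 = 1
Delta = (7 - 9) * 1 mod 1009 = 1007
New hash = (570 + 1007) mod 1009 = 568

Answer: 568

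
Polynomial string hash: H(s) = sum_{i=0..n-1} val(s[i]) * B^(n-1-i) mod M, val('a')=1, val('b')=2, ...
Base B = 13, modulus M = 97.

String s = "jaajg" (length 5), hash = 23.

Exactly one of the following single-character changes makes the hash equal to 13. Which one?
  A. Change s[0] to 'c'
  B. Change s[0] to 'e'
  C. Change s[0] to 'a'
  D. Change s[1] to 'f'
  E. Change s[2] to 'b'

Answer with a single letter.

Answer: A

Derivation:
Option A: s[0]='j'->'c', delta=(3-10)*13^4 mod 97 = 87, hash=23+87 mod 97 = 13 <-- target
Option B: s[0]='j'->'e', delta=(5-10)*13^4 mod 97 = 76, hash=23+76 mod 97 = 2
Option C: s[0]='j'->'a', delta=(1-10)*13^4 mod 97 = 1, hash=23+1 mod 97 = 24
Option D: s[1]='a'->'f', delta=(6-1)*13^3 mod 97 = 24, hash=23+24 mod 97 = 47
Option E: s[2]='a'->'b', delta=(2-1)*13^2 mod 97 = 72, hash=23+72 mod 97 = 95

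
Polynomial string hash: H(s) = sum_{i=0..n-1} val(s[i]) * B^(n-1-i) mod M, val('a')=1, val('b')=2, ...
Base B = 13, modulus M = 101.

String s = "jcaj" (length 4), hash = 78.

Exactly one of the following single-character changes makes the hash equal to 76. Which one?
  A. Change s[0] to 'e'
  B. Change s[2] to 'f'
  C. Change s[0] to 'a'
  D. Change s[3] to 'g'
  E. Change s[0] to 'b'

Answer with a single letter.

Answer: E

Derivation:
Option A: s[0]='j'->'e', delta=(5-10)*13^3 mod 101 = 24, hash=78+24 mod 101 = 1
Option B: s[2]='a'->'f', delta=(6-1)*13^1 mod 101 = 65, hash=78+65 mod 101 = 42
Option C: s[0]='j'->'a', delta=(1-10)*13^3 mod 101 = 23, hash=78+23 mod 101 = 0
Option D: s[3]='j'->'g', delta=(7-10)*13^0 mod 101 = 98, hash=78+98 mod 101 = 75
Option E: s[0]='j'->'b', delta=(2-10)*13^3 mod 101 = 99, hash=78+99 mod 101 = 76 <-- target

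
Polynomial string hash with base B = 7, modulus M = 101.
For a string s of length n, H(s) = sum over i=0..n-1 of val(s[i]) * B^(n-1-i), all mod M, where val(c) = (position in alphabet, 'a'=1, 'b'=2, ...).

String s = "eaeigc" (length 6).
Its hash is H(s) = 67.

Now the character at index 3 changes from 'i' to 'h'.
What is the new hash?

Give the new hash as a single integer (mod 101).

val('i') = 9, val('h') = 8
Position k = 3, exponent = n-1-k = 2
B^2 mod M = 7^2 mod 101 = 49
Delta = (8 - 9) * 49 mod 101 = 52
New hash = (67 + 52) mod 101 = 18

Answer: 18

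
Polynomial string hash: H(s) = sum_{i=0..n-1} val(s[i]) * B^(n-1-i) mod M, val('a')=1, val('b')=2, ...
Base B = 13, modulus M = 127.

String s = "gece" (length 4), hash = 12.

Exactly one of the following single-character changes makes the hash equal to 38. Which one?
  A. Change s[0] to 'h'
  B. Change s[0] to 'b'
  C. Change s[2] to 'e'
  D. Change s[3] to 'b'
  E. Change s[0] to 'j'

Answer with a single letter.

Option A: s[0]='g'->'h', delta=(8-7)*13^3 mod 127 = 38, hash=12+38 mod 127 = 50
Option B: s[0]='g'->'b', delta=(2-7)*13^3 mod 127 = 64, hash=12+64 mod 127 = 76
Option C: s[2]='c'->'e', delta=(5-3)*13^1 mod 127 = 26, hash=12+26 mod 127 = 38 <-- target
Option D: s[3]='e'->'b', delta=(2-5)*13^0 mod 127 = 124, hash=12+124 mod 127 = 9
Option E: s[0]='g'->'j', delta=(10-7)*13^3 mod 127 = 114, hash=12+114 mod 127 = 126

Answer: C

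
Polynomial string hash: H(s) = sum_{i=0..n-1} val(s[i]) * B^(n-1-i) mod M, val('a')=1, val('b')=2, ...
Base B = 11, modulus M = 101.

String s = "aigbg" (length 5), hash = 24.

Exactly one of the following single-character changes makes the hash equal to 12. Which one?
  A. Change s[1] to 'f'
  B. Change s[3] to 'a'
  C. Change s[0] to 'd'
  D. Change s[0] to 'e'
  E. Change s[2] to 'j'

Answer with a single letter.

Answer: C

Derivation:
Option A: s[1]='i'->'f', delta=(6-9)*11^3 mod 101 = 47, hash=24+47 mod 101 = 71
Option B: s[3]='b'->'a', delta=(1-2)*11^1 mod 101 = 90, hash=24+90 mod 101 = 13
Option C: s[0]='a'->'d', delta=(4-1)*11^4 mod 101 = 89, hash=24+89 mod 101 = 12 <-- target
Option D: s[0]='a'->'e', delta=(5-1)*11^4 mod 101 = 85, hash=24+85 mod 101 = 8
Option E: s[2]='g'->'j', delta=(10-7)*11^2 mod 101 = 60, hash=24+60 mod 101 = 84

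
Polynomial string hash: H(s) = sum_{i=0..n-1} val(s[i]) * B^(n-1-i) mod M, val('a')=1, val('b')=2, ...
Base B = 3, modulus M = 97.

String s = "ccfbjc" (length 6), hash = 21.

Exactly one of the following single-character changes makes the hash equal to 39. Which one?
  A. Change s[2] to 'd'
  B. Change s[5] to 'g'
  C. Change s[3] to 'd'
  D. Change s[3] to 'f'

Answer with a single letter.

Option A: s[2]='f'->'d', delta=(4-6)*3^3 mod 97 = 43, hash=21+43 mod 97 = 64
Option B: s[5]='c'->'g', delta=(7-3)*3^0 mod 97 = 4, hash=21+4 mod 97 = 25
Option C: s[3]='b'->'d', delta=(4-2)*3^2 mod 97 = 18, hash=21+18 mod 97 = 39 <-- target
Option D: s[3]='b'->'f', delta=(6-2)*3^2 mod 97 = 36, hash=21+36 mod 97 = 57

Answer: C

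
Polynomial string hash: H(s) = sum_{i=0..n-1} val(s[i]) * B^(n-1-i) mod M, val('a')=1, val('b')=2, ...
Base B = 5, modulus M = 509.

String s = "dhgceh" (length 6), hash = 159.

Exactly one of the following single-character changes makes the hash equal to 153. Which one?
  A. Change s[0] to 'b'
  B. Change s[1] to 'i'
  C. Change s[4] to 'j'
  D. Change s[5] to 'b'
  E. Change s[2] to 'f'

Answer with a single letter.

Option A: s[0]='d'->'b', delta=(2-4)*5^5 mod 509 = 367, hash=159+367 mod 509 = 17
Option B: s[1]='h'->'i', delta=(9-8)*5^4 mod 509 = 116, hash=159+116 mod 509 = 275
Option C: s[4]='e'->'j', delta=(10-5)*5^1 mod 509 = 25, hash=159+25 mod 509 = 184
Option D: s[5]='h'->'b', delta=(2-8)*5^0 mod 509 = 503, hash=159+503 mod 509 = 153 <-- target
Option E: s[2]='g'->'f', delta=(6-7)*5^3 mod 509 = 384, hash=159+384 mod 509 = 34

Answer: D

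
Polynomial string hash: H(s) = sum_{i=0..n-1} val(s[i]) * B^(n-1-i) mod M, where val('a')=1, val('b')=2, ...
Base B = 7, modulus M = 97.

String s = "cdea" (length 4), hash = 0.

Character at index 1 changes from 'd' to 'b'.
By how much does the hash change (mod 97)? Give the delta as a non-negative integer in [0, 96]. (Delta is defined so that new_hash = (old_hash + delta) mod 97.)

Answer: 96

Derivation:
Delta formula: (val(new) - val(old)) * B^(n-1-k) mod M
  val('b') - val('d') = 2 - 4 = -2
  B^(n-1-k) = 7^2 mod 97 = 49
  Delta = -2 * 49 mod 97 = 96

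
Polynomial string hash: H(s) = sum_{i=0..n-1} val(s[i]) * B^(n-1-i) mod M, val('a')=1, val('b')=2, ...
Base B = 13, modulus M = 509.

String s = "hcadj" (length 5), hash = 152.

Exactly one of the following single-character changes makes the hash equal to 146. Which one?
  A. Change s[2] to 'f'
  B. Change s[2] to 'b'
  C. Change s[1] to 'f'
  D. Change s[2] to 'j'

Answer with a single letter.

Answer: D

Derivation:
Option A: s[2]='a'->'f', delta=(6-1)*13^2 mod 509 = 336, hash=152+336 mod 509 = 488
Option B: s[2]='a'->'b', delta=(2-1)*13^2 mod 509 = 169, hash=152+169 mod 509 = 321
Option C: s[1]='c'->'f', delta=(6-3)*13^3 mod 509 = 483, hash=152+483 mod 509 = 126
Option D: s[2]='a'->'j', delta=(10-1)*13^2 mod 509 = 503, hash=152+503 mod 509 = 146 <-- target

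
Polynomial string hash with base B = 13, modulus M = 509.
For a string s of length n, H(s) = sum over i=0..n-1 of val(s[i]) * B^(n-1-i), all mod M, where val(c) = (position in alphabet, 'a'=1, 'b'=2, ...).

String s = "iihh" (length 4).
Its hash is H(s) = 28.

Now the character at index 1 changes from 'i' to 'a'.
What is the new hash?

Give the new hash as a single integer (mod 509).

val('i') = 9, val('a') = 1
Position k = 1, exponent = n-1-k = 2
B^2 mod M = 13^2 mod 509 = 169
Delta = (1 - 9) * 169 mod 509 = 175
New hash = (28 + 175) mod 509 = 203

Answer: 203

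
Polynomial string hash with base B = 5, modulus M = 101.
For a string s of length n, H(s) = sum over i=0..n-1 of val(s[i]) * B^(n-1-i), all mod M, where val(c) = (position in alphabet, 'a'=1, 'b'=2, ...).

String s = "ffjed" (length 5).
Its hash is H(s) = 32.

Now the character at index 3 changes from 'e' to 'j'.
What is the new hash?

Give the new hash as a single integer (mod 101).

val('e') = 5, val('j') = 10
Position k = 3, exponent = n-1-k = 1
B^1 mod M = 5^1 mod 101 = 5
Delta = (10 - 5) * 5 mod 101 = 25
New hash = (32 + 25) mod 101 = 57

Answer: 57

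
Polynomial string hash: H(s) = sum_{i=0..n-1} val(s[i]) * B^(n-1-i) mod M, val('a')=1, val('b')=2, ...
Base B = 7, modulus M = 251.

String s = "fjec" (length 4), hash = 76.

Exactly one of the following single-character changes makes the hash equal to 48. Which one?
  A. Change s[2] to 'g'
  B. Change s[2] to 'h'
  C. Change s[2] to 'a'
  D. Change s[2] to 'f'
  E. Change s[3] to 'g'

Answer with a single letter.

Option A: s[2]='e'->'g', delta=(7-5)*7^1 mod 251 = 14, hash=76+14 mod 251 = 90
Option B: s[2]='e'->'h', delta=(8-5)*7^1 mod 251 = 21, hash=76+21 mod 251 = 97
Option C: s[2]='e'->'a', delta=(1-5)*7^1 mod 251 = 223, hash=76+223 mod 251 = 48 <-- target
Option D: s[2]='e'->'f', delta=(6-5)*7^1 mod 251 = 7, hash=76+7 mod 251 = 83
Option E: s[3]='c'->'g', delta=(7-3)*7^0 mod 251 = 4, hash=76+4 mod 251 = 80

Answer: C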